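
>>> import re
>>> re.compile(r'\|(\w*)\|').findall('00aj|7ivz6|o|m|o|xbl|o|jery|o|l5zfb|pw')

['7ivz6', 'm', 'xbl', 'jery', 'l5zfb']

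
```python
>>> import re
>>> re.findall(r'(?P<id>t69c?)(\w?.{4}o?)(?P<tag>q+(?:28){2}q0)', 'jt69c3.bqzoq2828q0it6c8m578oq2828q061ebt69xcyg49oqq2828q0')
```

[('t69c', '3.bqzo', 'q2828q0')]

With 3 capturing groups, `findall` returns a 3-tuple per match.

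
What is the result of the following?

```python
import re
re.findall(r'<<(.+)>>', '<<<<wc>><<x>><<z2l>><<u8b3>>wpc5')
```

['<<wc>><<x>><<z2l>><<u8b3']

Walking the string: at [0:28] match '<<<<wc>><<x>><<z2l>><<u8b3>>', group 1 = '<<wc>><<x>><<z2l>><<u8b3'.
`findall` collects group 1 from the one match (1 total).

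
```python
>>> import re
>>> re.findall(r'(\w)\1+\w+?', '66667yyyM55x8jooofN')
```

['6', 'y', '5', 'o']

`\1` is not a pattern — it's the concrete string captured by group 1, re-applied verbatim.
`findall` collects group 1 from each match (4 total).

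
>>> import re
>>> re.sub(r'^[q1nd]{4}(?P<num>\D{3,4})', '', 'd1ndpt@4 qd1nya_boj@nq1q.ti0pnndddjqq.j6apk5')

'4 qd1nya_boj@nq1q.ti0pnndddjqq.j6apk5'

This matches anchored at the start of the string; then exactly 4 of one of [q1nd]; then 3 to 4 of a non-digit (captured as 'num').
Matches: at [0:7] → 'd1ndpt@'.
`sub` substitutes '' at each match site.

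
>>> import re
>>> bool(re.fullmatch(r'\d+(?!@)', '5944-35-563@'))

False

The negative lookahead/lookbehind blocks any match where the forbidden context is present.
For `fullmatch`, every character of the input must be accounted for by the pattern.
Here the pattern can't cover the whole string, so the call returns None, and `bool(None)` is False.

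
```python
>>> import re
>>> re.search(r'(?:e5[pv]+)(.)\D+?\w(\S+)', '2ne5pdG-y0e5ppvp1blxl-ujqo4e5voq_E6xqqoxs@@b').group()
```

This matches a literal 'e', then a literal '5', then one or more of one of [pv] (non-capturing group); then any character (captured); then one or more of a non-digit (lazy); then a word character; then one or more of a non-whitespace character (captured).
The match spans [2:44] → 'e5pdG-y0e5ppvp1blxl-ujqo4e5voq_E6xqqoxs@@b'.

'e5pdG-y0e5ppvp1blxl-ujqo4e5voq_E6xqqoxs@@b'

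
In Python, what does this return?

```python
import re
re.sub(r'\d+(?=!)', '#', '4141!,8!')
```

Because the assertion is zero-width, the text it checks is not consumed and won't appear in the result.
Every occurrence is swapped for '#'.

'#!,#!'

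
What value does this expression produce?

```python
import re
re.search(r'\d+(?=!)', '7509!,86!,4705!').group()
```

'7509'

Because the assertion is zero-width, the text it checks is not consumed and won't appear in the result.
`search` walks the string left to right and returns the first match it finds.
The match spans [0:4] → '7509'.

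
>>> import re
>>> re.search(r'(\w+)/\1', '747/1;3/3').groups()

`\1` is not a pattern — it's the concrete string captured by group 1, re-applied verbatim.
`re.search` scans for the first position where the pattern succeeds.
The match spans [6:9] → '3/3'.
Captured: group 1 = '3'.

('3',)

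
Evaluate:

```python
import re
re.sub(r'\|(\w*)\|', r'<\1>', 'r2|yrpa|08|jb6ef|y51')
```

'r2<yrpa>08<jb6ef>y51'

Each match is replaced using the text its own group 1 captured.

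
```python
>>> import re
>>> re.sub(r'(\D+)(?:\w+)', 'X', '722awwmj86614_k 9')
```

'722XX'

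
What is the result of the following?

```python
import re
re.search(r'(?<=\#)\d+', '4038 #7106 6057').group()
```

The lookaround is zero-width — it requires the adjacent text to match without consuming it, so the asserted text isn't part of the match.
`search` walks the string left to right and returns the first match it finds.
The match spans [6:10] → '7106'.

'7106'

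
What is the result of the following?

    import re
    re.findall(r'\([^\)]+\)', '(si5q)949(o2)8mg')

['(si5q)', '(o2)']

Scanning left to right: at [0:6] → '(si5q)'; at [9:13] → '(o2)'.
No capturing groups, so `findall` returns the 2 full match strings.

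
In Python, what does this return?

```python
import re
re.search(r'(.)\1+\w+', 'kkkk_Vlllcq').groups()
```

('k',)

The match spans [0:11] → 'kkkk_Vlllcq'.
Captured: group 1 = 'k'.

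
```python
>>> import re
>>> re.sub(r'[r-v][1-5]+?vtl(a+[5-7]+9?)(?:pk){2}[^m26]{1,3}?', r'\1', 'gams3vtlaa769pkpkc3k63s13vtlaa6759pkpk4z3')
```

'gamaa7693k63aa6759z3'

Lazy quantifiers expand one character at a time until the remainder of the pattern can match.
Each match is replaced using the text its own group 1 captured.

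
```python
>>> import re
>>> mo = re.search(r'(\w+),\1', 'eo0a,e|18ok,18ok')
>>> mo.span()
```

`\1` is not a pattern — it's the concrete string captured by group 1, re-applied verbatim.
`re.search` tries every starting position until one works.
The match spans [7:16] → '18ok,18ok'.
Captured: group 1 = '18ok'.

(7, 16)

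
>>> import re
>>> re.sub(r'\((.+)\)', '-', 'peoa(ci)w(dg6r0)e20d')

'peoa-e20d'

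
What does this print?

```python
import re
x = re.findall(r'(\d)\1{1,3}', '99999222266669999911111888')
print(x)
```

`\1` has to match the exact text group 1 already captured.
Scanning left to right: at [0:4] match '9999', group 1 = '9'; at [5:9] match '2222', group 1 = '2'; at [9:13] match '6666', group 1 = '6'; at [13:17] match '9999', group 1 = '9'; at [18:22] match '1111', group 1 = '1'; ….
Because there's exactly one group, `findall` drops the full match and keeps group 1 from each hit.

['9', '2', '6', '9', '1', '8']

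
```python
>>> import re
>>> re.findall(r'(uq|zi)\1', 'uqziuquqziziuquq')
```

After group 1 captures some text, `\1` only succeeds where that same text appears again.
`findall` collects group 1 from each match (3 total).

['uq', 'zi', 'uq']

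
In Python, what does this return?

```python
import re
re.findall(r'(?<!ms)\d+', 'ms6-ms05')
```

A negative assertion filters positions out without eating any characters.
No capturing groups, so `findall` returns the 1 full match string.

['5']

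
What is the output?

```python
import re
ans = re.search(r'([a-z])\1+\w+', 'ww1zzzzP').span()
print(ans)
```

(0, 8)

After group 1 captures some text, `\1` only succeeds where that same text appears again.
`search` walks the string left to right and returns the first match it finds.
The match spans [0:8] → 'ww1zzzzP'.
Captured: group 1 = 'w'.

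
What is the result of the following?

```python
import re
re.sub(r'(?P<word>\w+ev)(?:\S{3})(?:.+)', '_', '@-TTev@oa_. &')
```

Each match is replaced by '_'.

'@-_'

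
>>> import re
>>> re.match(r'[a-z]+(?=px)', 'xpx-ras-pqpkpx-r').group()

`re.match` won't scan ahead — the pattern has to work from the very first character.
The match spans [0:1] → 'x'.

'x'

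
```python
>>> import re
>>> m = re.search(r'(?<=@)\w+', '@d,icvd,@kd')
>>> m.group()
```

'd'

The `(?=…)`/`(?<=…)` assertion just peeks at neighbouring text; it doesn't advance the match position.
`re.search` tries every starting position until one works.
The match spans [1:2] → 'd'.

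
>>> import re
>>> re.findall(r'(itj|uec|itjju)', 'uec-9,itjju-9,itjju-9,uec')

Alternation tries branches left to right and keeps the first one that lets the overall match succeed at that position.
Because there's exactly one group, `findall` drops the full match and keeps group 1 from each hit.

['uec', 'itj', 'itj', 'uec']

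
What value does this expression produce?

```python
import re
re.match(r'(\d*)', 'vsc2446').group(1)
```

Pattern: zero or more of a digit (captured).
`re.match` won't scan ahead — the pattern has to work from the very first character.
The match spans [0:0] → ''.
Captured: group 1 = ''.

''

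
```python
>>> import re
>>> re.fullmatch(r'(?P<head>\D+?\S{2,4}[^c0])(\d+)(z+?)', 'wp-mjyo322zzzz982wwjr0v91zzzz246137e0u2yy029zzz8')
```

`fullmatch` succeeds only if the pattern covers the string from start to end.
Here the pattern can't cover the whole string, so the call returns None.

None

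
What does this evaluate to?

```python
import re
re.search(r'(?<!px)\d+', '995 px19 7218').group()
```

'995'

The negative lookahead/lookbehind blocks any match where the forbidden context is present.
`re.search` scans for the first position where the pattern succeeds.
The match spans [0:3] → '995'.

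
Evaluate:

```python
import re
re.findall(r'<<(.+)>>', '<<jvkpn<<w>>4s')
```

With a single group, `findall` returns only what that group captured — 1 item.

['jvkpn<<w']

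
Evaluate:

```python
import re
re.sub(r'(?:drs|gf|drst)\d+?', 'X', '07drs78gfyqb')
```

'07X8gfyqb'

Matches: at [2:6] → 'drs7'.
Every occurrence is swapped for 'X'.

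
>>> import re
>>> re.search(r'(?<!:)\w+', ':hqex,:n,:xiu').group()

The negative lookahead/lookbehind blocks any match where the forbidden context is present.
`re.search` scans for the first position where the pattern succeeds.
The match spans [2:5] → 'qex'.

'qex'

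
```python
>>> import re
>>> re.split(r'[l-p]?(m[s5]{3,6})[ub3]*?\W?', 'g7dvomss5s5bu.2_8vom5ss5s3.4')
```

The pattern matches optionally a character in [l-p]; then the literal 'm', then 3 to 6 of one of [s5] (captured); then zero or more of one of [ub3] (lazy), then optionally a non-word character.
Matches to split on: at [4:11] → 'omss5s5'; at [18:25] → 'om5ss5s'.
`re.split` interleaves the captured-group text with the surrounding fragments.

['g7dv', 'mss5s5', 'bu.2_8v', 'm5ss5s', '3.4']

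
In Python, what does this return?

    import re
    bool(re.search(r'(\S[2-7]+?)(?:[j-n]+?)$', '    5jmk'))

False

Pattern: a non-whitespace character, then one or more of a character in [2-7] (lazy) (captured); then one or more of a character in [j-n] (lazy) (non-capturing group); then anchored at the end.
Here the pattern never matches, so the call returns None, and `bool(None)` is False.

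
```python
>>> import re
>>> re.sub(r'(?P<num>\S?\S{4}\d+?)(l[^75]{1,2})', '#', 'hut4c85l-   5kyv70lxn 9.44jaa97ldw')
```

'#  # 9.#'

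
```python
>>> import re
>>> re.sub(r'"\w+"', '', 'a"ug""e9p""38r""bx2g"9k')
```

Matches: at [1:5] → '"ug"'; at [5:10] → '"e9p"'; at [10:15] → '"38r"'; at [15:21] → '"bx2g"'.
Each match is replaced by ''.

'a9k'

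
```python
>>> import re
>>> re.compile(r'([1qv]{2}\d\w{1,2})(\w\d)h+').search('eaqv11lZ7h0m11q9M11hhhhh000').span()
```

(2, 10)

Pattern: exactly 2 of one of [1qv], then a digit, then 1 to 2 of a word character (captured); then a word character, then a digit (captured); then one or more of a literal 'h'.
`search` walks the string left to right and returns the first match it finds.
The match spans [2:10] → 'qv11lZ7h'.
Captured: group 1 = 'qv11l', group 2 = 'Z7'.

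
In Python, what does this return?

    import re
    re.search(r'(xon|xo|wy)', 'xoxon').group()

'xo'

`re.search` tries every starting position until one works.
The match spans [0:2] → 'xo'.
Captured: group 1 = 'xo'.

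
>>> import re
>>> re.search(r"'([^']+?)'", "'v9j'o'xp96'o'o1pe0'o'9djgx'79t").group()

Unlike `match`, `search` isn't anchored — it looks for the pattern anywhere in the string.
The match spans [0:5] → "'v9j'".
Captured: group 1 = 'v9j'.

"'v9j'"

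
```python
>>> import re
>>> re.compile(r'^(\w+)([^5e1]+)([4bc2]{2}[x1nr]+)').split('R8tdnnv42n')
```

['', 'R8tdnn', 'v', '42n', '']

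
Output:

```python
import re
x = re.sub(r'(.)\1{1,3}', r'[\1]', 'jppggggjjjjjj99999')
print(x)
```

A backreference is literal: `\1` must see the identical characters the first group matched.
Matches: at [1:3] → 'pp'; at [3:7] → 'gggg'; at [7:11] → 'jjjj'; at [11:13] → 'jj'; at [13:17] → '9999'.
Each match is replaced using the text its own group 1 captured.

j[p][g][j][j][9]9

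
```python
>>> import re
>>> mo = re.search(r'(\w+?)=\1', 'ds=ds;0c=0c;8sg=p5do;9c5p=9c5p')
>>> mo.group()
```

A backreference is literal: `\1` must see the identical characters the first group matched.
`re.search` tries every starting position until one works.
The match spans [0:5] → 'ds=ds'.
Captured: group 1 = 'ds'.

'ds=ds'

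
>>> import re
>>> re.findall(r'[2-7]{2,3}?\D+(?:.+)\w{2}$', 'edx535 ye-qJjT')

The pattern matches 2 to 3 of a character in [2-7] (lazy), then one or more of a non-digit; then one or more of any character (non-capturing group); then exactly 2 of a word character; then anchored at the end.
`findall` yields the raw match text (1 of them) because the pattern has no groups.

['535 ye-qJjT']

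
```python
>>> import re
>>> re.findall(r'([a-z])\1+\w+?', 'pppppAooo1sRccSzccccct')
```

['p', 'o', 'c', 'c']

After group 1 captures some text, `\1` only succeeds where that same text appears again.
One capturing group, so `findall` returns just the captured substring from each match — 4 in all.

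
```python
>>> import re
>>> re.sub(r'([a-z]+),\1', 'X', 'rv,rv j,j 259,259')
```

After group 1 captures some text, `\1` only succeeds where that same text appears again.
Matches: at [0:5] → 'rv,rv'; at [6:9] → 'j,j'.
Each match is replaced by 'X'.

'X X 259,259'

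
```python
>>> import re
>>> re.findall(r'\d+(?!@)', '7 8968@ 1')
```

`(?!…)`/`(?<!…)` only lets a position through if the neighbouring text does NOT match; no characters are consumed.
Scanning left to right: at [0:1] → '7'; at [2:5] → '896'; at [8:9] → '1'.
`findall` yields the raw match text (3 of them) because the pattern has no groups.

['7', '896', '1']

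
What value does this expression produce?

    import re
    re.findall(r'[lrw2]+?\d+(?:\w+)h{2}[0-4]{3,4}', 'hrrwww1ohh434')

['rrwww1ohh434']

Pattern: one or more of one of [lrw2] (lazy), then one or more of a digit; then one or more of a word character (non-capturing group); then exactly 2 of a literal 'h', then 3 to 4 of a character in [0-4].
`findall` yields the raw match text (1 of them) because the pattern has no groups.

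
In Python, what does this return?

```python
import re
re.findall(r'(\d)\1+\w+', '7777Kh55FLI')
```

['7']

After group 1 captures some text, `\1` only succeeds where that same text appears again.
Because there's exactly one group, `findall` drops the full match and keeps group 1 from the one hit.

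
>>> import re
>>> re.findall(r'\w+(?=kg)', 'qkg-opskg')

['q', 'ops']

The positive lookaround only admits positions where the adjacent text matches; those characters stay outside the span.
Scanning left to right: at [0:1] → 'q'; at [4:7] → 'ops'.
No capturing groups, so `findall` returns the 2 full match strings.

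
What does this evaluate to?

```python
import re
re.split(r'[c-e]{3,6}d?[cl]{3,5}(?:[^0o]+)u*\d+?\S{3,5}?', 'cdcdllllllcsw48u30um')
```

['', '']

This matches 3 to 6 of a character in [c-e], then optionally the literal 'd', then 3 to 5 of one of [cl]; then one or more of any character except [0o] (non-capturing group); then zero or more of a literal 'u'; then one or more of a digit (lazy), then 3 to 5 of a non-whitespace character (lazy).
Matches to split on: at [0:20] → 'cdcdllllllcsw48u30um'.
Splitting on the pattern gives 2 pieces.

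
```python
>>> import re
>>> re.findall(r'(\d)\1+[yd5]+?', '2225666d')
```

`\1` is not a pattern — it's the concrete string captured by group 1, re-applied verbatim.
Walking the string: at [0:4] match '2225', group 1 = '2'; at [4:8] match '666d', group 1 = '6'.
Because there's exactly one group, `findall` drops the full match and keeps group 1 from each hit.

['2', '6']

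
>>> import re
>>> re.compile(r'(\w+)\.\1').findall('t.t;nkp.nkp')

`\1` has to match the exact text group 1 already captured.
Matches: at [0:3] match 't.t', group 1 = 't'; at [4:11] match 'nkp.nkp', group 1 = 'nkp'.
With a single group, `findall` returns only what that group captured — 2 items.

['t', 'nkp']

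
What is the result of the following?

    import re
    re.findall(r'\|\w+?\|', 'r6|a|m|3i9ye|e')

['|a|', '|3i9ye|']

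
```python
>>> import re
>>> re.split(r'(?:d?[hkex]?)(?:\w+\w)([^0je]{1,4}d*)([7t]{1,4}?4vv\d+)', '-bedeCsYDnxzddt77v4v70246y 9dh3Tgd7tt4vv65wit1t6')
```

['-bedeCsYDnxzddt77v4v70246y ', 't', 't4vv65', 'wit1t6']

Pattern: optionally the literal 'd', then optionally one of [hkex] (non-capturing group); then one or more of a word character, then a word character (non-capturing group); then 1 to 4 of any character except [0je], then zero or more of the literal 'd' (captured); then 1 to 4 of one of [7t] (lazy), then the literal '4vv', then one or more of a digit (captured).
Matches to split on: at [27:42] → '9dh3Tgd7tt4vv65'.
Because the pattern has a capturing group, `split` also inserts each captured text between the pieces.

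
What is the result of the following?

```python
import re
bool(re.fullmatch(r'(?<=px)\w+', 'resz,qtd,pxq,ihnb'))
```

Because the assertion is zero-width, the text it checks is not consumed and won't appear in the result.
For `fullmatch`, every character of the input must be accounted for by the pattern.
Here the string isn't matched end-to-end, so the call returns None, and `bool(None)` is False.

False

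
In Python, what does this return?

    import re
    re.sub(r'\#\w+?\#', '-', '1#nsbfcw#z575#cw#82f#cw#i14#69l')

Matches: at [1:9] → '#nsbfcw#'; at [13:17] → '#cw#'; at [20:24] → '#cw#'.
Every occurrence is swapped for '-'.

'1-z575-82f-i14#69l'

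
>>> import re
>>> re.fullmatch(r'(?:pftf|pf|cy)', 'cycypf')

`fullmatch` succeeds only if the pattern covers the string from start to end.
Here there's no way to consume every character, so the call returns None.

None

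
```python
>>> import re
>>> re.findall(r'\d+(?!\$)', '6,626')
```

['6', '626']

A negative assertion filters positions out without eating any characters.
No capturing groups, so `findall` returns the 2 full match strings.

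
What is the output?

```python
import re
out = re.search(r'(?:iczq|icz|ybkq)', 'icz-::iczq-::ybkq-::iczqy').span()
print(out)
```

(0, 3)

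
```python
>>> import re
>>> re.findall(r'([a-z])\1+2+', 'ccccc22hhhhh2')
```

['c', 'h']

The backreference `\1` re-matches whatever the first group consumed, character for character.
`findall` collects group 1 from each match (2 total).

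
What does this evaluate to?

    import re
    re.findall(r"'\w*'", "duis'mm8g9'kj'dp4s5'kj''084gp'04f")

["'mm8g9'", "'dp4s5'", "''"]

Matches: at [4:11] → "'mm8g9'"; at [13:20] → "'dp4s5'"; at [22:24] → "''".
Since nothing is captured, `findall` lists the 3 matched substrings directly.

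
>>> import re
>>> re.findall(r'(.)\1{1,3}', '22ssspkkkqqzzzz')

['2', 's', 'k', 'q', 'z']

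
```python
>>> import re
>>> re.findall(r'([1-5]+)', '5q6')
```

['5']

Pattern: one or more of a character in [1-5] (captured).
Scanning left to right: at [0:1] match '5', group 1 = '5'.
With a single group, `findall` returns only what that group captured — 1 item.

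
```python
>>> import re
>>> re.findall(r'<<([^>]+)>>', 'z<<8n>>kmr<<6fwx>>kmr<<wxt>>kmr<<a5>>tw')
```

Scanning left to right: at [1:7] match '<<8n>>', group 1 = '8n'; at [10:18] match '<<6fwx>>', group 1 = '6fwx'; at [21:28] match '<<wxt>>', group 1 = 'wxt'; at [31:37] match '<<a5>>', group 1 = 'a5'.
`findall` collects group 1 from each match (4 total).

['8n', '6fwx', 'wxt', 'a5']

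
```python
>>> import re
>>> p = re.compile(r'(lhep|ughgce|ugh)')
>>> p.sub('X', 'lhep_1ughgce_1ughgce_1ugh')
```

Alternation tries branches left to right and keeps the first one that lets the overall match succeed at that position.
Matches: at [0:4] → 'lhep'; at [6:12] → 'ughgce'; at [14:20] → 'ughgce'; at [22:25] → 'ugh'.
Each match is replaced by 'X'.

'X_1X_1X_1X'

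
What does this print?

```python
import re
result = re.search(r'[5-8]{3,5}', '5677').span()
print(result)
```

The match spans [0:4] → '5677'.

(0, 4)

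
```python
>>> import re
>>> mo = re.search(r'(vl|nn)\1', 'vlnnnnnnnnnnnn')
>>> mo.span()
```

`\1` has to match the exact text group 1 already captured.
`re.search` tries every starting position until one works.
The match spans [2:6] → 'nnnn'.
Captured: group 1 = 'nn'.

(2, 6)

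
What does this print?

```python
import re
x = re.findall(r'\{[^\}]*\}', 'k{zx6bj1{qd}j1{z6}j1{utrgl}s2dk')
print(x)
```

['{zx6bj1{qd}', '{z6}', '{utrgl}']

Matches: at [1:12] → '{zx6bj1{qd}'; at [14:18] → '{z6}'; at [20:27] → '{utrgl}'.
Since nothing is captured, `findall` lists the 3 matched substrings directly.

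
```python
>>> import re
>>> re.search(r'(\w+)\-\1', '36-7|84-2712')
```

None

A backreference is literal: `\1` must see the identical characters the first group matched.
`re.search` tries every starting position until one works.
Here no position works, so the call returns None.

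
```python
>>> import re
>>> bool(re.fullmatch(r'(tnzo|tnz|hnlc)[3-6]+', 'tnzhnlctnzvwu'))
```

`re.fullmatch` is like wrapping the pattern in `^…$` (in single-line mode).
Here the string isn't matched end-to-end, so the call returns None, and `bool(None)` is False.

False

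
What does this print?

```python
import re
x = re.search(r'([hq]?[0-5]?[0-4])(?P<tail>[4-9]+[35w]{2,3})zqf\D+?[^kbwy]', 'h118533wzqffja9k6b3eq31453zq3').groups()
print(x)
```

('h11', '8533w')

This matches optionally one of [hq], then optionally a character in [0-5], then a character in [0-4] (captured); then one or more of a character in [4-9], then 2 to 3 of one of [35w] (captured as 'tail'); then the literal 'zqf', then one or more of a non-digit (lazy), then any character except [kbwy].
Lazy quantifiers expand one character at a time until the remainder of the pattern can match.
Unlike `match`, `search` isn't anchored — it looks for the pattern anywhere in the string.
The match spans [0:13] → 'h118533wzqffj'.
Captured: group 1 = 'h11', group 2 = '8533w'.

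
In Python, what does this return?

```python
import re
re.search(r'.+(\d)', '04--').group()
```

The match spans [0:2] → '04'.

'04'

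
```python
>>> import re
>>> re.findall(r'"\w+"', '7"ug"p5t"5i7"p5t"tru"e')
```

['"ug"', '"5i7"', '"tru"']

With no groups in the pattern, `findall` gives back each whole match — 3 here.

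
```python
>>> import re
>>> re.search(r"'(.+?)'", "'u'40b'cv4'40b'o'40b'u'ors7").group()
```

"'u'"

With the lazy modifier that quantifier settles for the fewest repetitions that let the rest of the pattern succeed (the atoms after it are unaffected and can still be greedy).
Unlike `match`, `search` isn't anchored — it looks for the pattern anywhere in the string.
The match spans [0:3] → "'u'".
Captured: group 1 = 'u'.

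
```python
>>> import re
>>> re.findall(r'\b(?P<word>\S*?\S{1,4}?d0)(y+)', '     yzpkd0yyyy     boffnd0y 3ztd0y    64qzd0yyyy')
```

[('yzpkd0', 'yyyy'), ('boffnd0', 'y'), ('3ztd0', 'y'), ('64qzd0', 'yyyy')]

The pattern matches a word boundary (`\b`, zero-width); then zero or more of a non-whitespace character (lazy), then 1 to 4 of a non-whitespace character (lazy), then the literal 'd0' (captured as 'word'); then one or more of a literal 'y' (captured).
Walking the string: at [5:15] match 'yzpkd0yyyy', groups = ('yzpkd0', 'yyyy'); at [20:28] match 'boffnd0y', groups = ('boffnd0', 'y'); at [29:35] match '3ztd0y', groups = ('3ztd0', 'y'); at [39:49] match '64qzd0yyyy', groups = ('64qzd0', 'yyyy').
`findall` packs the 2 group values into a tuple for every match.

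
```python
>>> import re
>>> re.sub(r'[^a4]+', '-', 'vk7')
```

This matches one or more of any character except [a4].
`sub` substitutes '-' at each match site.

'-'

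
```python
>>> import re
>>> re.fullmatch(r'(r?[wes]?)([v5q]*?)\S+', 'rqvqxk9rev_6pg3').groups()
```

('r', '')

This matches optionally the literal 'r', then optionally one of [wes] (captured); then zero or more of one of [v5q] (lazy) (captured); then one or more of a non-whitespace character.
Lazy quantifiers expand one character at a time until the remainder of the pattern can match.
`re.fullmatch` is like wrapping the pattern in `^…$` (in single-line mode).
The match spans [0:15] → 'rqvqxk9rev_6pg3'.
Captured: group 1 = 'r', group 2 = ''.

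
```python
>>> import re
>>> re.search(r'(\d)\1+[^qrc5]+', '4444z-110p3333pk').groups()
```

('4',)

A backreference is literal: `\1` must see the identical characters the first group matched.
`re.search` tries every starting position until one works.
The match spans [0:16] → '4444z-110p3333pk'.
Captured: group 1 = '4'.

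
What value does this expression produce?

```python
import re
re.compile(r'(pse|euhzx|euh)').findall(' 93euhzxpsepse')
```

['euhzx', 'pse', 'pse']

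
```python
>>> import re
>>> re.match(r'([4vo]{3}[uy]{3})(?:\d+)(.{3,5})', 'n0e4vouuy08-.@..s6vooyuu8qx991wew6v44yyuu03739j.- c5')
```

None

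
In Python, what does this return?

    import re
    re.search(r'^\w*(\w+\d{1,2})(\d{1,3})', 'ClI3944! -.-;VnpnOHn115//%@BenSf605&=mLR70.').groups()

Pattern: anchored at the start of the string; then zero or more of a word character; then one or more of a word character, then 1 to 2 of a digit (captured); then 1 to 3 of a digit (captured).
`re.search` scans for the first position where the pattern succeeds.
The match spans [0:7] → 'ClI3944'.
Captured: group 1 = '94', group 2 = '4'.

('94', '4')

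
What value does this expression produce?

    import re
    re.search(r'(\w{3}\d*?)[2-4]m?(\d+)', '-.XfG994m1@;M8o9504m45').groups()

This matches exactly 3 of a word character, then zero or more of a digit (lazy) (captured); then a character in [2-4], then optionally the literal 'm'; then one or more of a digit (captured).
`re.search` scans for the first position where the pattern succeeds.
The match spans [2:10] → 'XfG994m1'.
Captured: group 1 = 'XfG99', group 2 = '1'.

('XfG99', '1')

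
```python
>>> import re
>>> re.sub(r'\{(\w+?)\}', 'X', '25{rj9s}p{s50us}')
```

Matches: at [2:8] → '{rj9s}'; at [9:16] → '{s50us}'.
`sub` substitutes 'X' at each match site.

'25XpX'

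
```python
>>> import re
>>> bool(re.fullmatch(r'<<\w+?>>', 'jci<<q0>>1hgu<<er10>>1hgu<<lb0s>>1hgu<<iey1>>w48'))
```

False

`re.fullmatch` requires the pattern to consume the entire string.
Here there's no way to consume every character, so the call returns None, and `bool(None)` is False.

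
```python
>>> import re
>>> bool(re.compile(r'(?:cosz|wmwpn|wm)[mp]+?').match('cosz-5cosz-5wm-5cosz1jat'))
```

`re.match` won't scan ahead — the pattern has to work from the very first character.
Here position 0 doesn't satisfy it, so the call returns None, and `bool(None)` is False.

False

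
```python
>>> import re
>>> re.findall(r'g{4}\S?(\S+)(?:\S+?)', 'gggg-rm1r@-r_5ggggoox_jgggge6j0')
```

This matches exactly 4 of a literal 'g', then optionally a non-whitespace character; then one or more of a non-whitespace character (captured); then one or more of a non-whitespace character (lazy) (non-capturing group).
With a single group, `findall` returns only what that group captured — 1 item.

['rm1r@-r_5ggggoox_jgggge6j']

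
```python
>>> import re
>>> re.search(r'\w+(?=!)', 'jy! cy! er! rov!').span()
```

The `(?=…)`/`(?<=…)` assertion just peeks at neighbouring text; it doesn't advance the match position.
`re.search` tries every starting position until one works.
The match spans [0:2] → 'jy'.

(0, 2)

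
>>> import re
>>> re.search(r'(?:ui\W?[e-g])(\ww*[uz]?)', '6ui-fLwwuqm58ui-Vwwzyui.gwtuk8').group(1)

The match spans [1:9] → 'ui-fLwwu'.
Captured: group 1 = 'Lwwu'.

'Lwwu'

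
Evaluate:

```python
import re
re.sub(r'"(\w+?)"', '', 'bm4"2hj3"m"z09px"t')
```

`sub` substitutes '' at each match site.

'bm4mt'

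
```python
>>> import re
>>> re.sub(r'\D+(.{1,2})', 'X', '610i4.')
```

The pattern matches one or more of a non-digit; then 1 to 2 of any character (captured).
Matches: at [3:6] → 'i4.'.
`sub` substitutes 'X' at each match site.

'610X'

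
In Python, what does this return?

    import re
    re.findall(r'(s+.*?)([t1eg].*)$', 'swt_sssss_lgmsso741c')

[('sw', 't_sssss_lgmsso741c')]

With the lazy modifier that quantifier settles for the fewest repetitions that let the rest of the pattern succeed (the atoms after it are unaffected and can still be greedy).
With 2 capturing groups, `findall` returns a 2-tuple per match.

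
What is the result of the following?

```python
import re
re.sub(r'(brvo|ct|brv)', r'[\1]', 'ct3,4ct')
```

'[ct]3,4[ct]'

Each match is replaced using the text its own group 1 captured.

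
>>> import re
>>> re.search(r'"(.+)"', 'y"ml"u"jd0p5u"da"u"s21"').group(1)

'ml"u"jd0p5u"da"u"s21'

`search` walks the string left to right and returns the first match it finds.
The match spans [1:23] → '"ml"u"jd0p5u"da"u"s21"'.
Captured: group 1 = 'ml"u"jd0p5u"da"u"s21'.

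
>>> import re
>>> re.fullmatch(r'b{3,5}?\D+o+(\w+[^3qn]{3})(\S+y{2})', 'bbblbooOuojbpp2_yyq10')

None

`fullmatch` succeeds only if the pattern covers the string from start to end.
Here the pattern can't cover the whole string, so the call returns None.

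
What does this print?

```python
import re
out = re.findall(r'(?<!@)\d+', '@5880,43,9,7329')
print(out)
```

A negative assertion filters positions out without eating any characters.
`findall` yields the raw match text (4 of them) because the pattern has no groups.

['880', '43', '9', '7329']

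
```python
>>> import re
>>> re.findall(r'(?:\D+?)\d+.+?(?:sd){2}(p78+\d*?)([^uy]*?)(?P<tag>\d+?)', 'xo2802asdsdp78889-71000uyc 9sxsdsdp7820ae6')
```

[('p7888', '', '9'), ('p78', '', '2')]

A non-greedy quantifier consumes as few characters as it can — just enough that the remainder of the pattern still matches from where it stops; whatever follows it matches normally.
With 3 capturing groups, `findall` returns a 3-tuple per match.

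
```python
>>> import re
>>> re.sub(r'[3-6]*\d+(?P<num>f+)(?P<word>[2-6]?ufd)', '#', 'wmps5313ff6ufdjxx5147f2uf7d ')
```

'wmps#jxx5147f2uf7d '

This matches zero or more of a character in [3-6], then one or more of a digit; then one or more of a literal 'f' (captured as 'num'); then optionally a character in [2-6], then the literal 'ufd' (captured as 'word').
Each match is replaced by '#'.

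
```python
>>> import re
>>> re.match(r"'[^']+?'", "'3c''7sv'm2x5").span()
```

(0, 4)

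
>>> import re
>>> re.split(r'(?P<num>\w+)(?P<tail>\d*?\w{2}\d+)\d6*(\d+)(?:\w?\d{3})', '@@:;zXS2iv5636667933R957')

['@@:;', 'zXS2iv56366', '679', '3', '']

The pattern matches one or more of a word character (captured as 'num'); then zero or more of a digit (lazy), then exactly 2 of a word character, then one or more of a digit (captured as 'tail'); then a digit, then zero or more of the literal '6'; then one or more of a digit (captured); then optionally a word character, then exactly 3 of a digit (non-capturing group).
Matches to split on: at [4:24] → 'zXS2iv5636667933R957'.
`re.split` interleaves the captured-group text with the surrounding fragments.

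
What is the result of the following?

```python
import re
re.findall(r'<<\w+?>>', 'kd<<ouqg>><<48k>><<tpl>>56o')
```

['<<ouqg>>', '<<48k>>', '<<tpl>>']

Scanning left to right: at [2:10] → '<<ouqg>>'; at [10:17] → '<<48k>>'; at [17:24] → '<<tpl>>'.
With no groups in the pattern, `findall` gives back each whole match — 3 here.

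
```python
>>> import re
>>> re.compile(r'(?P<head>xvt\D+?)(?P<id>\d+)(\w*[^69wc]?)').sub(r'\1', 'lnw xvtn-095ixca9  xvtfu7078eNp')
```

This matches the literal 'xvt', then one or more of a non-digit (lazy) (captured as 'head'); then one or more of a digit (captured as 'id'); then zero or more of a word character, then optionally any character except [69wc] (captured).
`\1` in the replacement pulls in group 1's text for each match.

'lnw xvtn- xvtfu'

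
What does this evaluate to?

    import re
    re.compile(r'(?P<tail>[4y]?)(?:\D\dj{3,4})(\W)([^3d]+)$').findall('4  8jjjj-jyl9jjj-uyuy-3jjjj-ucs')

This matches optionally one of [4y] (captured as 'tail'); then a non-digit, then a digit, then 3 to 4 of the literal 'j' (non-capturing group); then a non-word character (captured); then one or more of any character except [3d] (captured); then anchored at the end.
Walking the string: at [20:31] match 'y-3jjjj-ucs', groups = ('y', '-', 'ucs').
`findall` packs the 3 group values into a tuple for every match.

[('y', '-', 'ucs')]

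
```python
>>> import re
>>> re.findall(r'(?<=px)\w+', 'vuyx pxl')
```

Because the assertion is zero-width, the text it checks is not consumed and won't appear in the result.
Matches: at [7:8] → 'l'.
No capturing groups, so `findall` returns the 1 full match string.

['l']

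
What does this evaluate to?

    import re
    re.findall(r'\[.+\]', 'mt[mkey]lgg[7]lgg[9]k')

Matches: at [2:20] → '[mkey]lgg[7]lgg[9]'.
Since nothing is captured, `findall` lists the 1 matched substring directly.

['[mkey]lgg[7]lgg[9]']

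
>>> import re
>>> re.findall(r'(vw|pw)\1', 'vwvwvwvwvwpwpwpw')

A backreference is literal: `\1` must see the identical characters the first group matched.
Because there's exactly one group, `findall` drops the full match and keeps group 1 from each hit.

['vw', 'vw', 'pw']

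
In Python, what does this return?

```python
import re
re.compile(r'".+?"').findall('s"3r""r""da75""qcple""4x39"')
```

Since nothing is captured, `findall` lists the 5 matched substrings directly.

['"3r"', '"r"', '"da75"', '"qcple"', '"4x39"']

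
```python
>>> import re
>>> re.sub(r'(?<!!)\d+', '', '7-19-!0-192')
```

The negative lookaround is zero-width — it rules out positions where the adjacent text would match, without consuming anything.
`sub` substitutes '' at each match site.

'--!0-'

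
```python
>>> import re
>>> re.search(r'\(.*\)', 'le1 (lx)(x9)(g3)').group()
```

'(lx)(x9)(g3)'

The match spans [4:16] → '(lx)(x9)(g3)'.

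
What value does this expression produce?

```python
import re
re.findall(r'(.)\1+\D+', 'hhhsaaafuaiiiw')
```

['h']

`\1` has to match the exact text group 1 already captured.
Because there's exactly one group, `findall` drops the full match and keeps group 1 from the one hit.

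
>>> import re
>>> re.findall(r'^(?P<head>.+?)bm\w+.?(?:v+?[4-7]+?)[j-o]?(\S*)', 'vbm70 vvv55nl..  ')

[('v', '5nl..')]

The `?` after the quantifier makes it lazy — it takes as little as possible before letting the rest of the pattern try.
`findall` packs the 2 group values into a tuple for every match.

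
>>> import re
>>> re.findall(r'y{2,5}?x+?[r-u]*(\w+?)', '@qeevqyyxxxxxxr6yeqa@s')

['x']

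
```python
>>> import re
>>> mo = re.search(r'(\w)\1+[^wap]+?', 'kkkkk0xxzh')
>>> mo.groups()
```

('k',)

The match spans [0:6] → 'kkkkk0'.
Captured: group 1 = 'k'.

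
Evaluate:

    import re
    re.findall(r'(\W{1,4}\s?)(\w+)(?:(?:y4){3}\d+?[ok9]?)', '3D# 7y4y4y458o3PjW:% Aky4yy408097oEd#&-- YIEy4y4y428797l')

[('# ', '7'), ('#&-- ', 'YIE')]

This matches 1 to 4 of a non-word character, then optionally whitespace (captured); then one or more of a word character (captured); then the literal 'y4' repeated 3 times, then one or more of a digit (lazy), then optionally one of [ok9] (non-capturing group).
Matches: at [2:12] match '# 7y4y4y45', groups = ('# ', '7'); at [36:51] match '#&-- YIEy4y4y42', groups = ('#&-- ', 'YIE').
2 groups means each result is a tuple of 2 captured strings — 2 here.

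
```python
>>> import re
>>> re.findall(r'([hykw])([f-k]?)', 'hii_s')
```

[('h', 'i')]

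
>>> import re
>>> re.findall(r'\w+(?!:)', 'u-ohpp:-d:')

['u', 'ohp']

Because the assertion is negative and zero-width, positions next to the forbidden text are skipped.
`findall` yields the raw match text (2 of them) because the pattern has no groups.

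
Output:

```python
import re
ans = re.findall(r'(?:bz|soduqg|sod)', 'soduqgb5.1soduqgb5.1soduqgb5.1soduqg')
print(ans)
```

['soduqg', 'soduqg', 'soduqg', 'soduqg']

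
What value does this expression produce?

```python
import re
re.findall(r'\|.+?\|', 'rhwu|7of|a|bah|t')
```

['|7of|', '|bah|']

Lazy quantifiers expand one character at a time until the remainder of the pattern can match.
Scanning left to right: at [4:9] → '|7of|'; at [10:15] → '|bah|'.
`findall` yields the raw match text (2 of them) because the pattern has no groups.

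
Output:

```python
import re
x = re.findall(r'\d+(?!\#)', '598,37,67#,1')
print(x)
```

The negative lookaround is zero-width — it rules out positions where the adjacent text would match, without consuming anything.
Matches: at [0:3] → '598'; at [4:6] → '37'; at [7:8] → '6'; at [11:12] → '1'.
`findall` yields the raw match text (4 of them) because the pattern has no groups.

['598', '37', '6', '1']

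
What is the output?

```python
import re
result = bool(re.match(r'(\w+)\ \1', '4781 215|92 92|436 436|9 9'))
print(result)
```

False

After group 1 captures some text, `\1` only succeeds where that same text appears again.
`match` is anchored at position 0; if the pattern doesn't fit there, it returns None.
Here the string doesn't start with a match, so the call returns None, and `bool(None)` is False.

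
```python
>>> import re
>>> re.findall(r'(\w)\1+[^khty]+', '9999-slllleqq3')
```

['9']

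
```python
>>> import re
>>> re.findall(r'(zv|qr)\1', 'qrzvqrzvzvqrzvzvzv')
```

After group 1 captures some text, `\1` only succeeds where that same text appears again.
Walking the string: at [6:10] match 'zvzv', group 1 = 'zv'; at [12:16] match 'zvzv', group 1 = 'zv'.
With a single group, `findall` returns only what that group captured — 2 items.

['zv', 'zv']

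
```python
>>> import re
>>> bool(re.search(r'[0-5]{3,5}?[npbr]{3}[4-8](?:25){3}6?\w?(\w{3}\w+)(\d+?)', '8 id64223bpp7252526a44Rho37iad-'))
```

False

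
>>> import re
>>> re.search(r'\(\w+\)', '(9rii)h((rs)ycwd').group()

The match spans [0:6] → '(9rii)'.

'(9rii)'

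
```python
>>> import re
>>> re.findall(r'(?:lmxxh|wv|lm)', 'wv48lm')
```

['wv', 'lm']

No capturing groups, so `findall` returns the 2 full match strings.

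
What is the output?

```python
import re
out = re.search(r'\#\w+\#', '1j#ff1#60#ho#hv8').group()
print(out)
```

#ff1#

`re.search` tries every starting position until one works.
The match spans [2:7] → '#ff1#'.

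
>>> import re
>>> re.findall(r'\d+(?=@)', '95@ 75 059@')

Lookahead/lookbehind check context without consuming it, so the matched span excludes the asserted characters.
Matches: at [0:2] → '95'; at [7:10] → '059'.
With no groups in the pattern, `findall` gives back each whole match — 2 here.

['95', '059']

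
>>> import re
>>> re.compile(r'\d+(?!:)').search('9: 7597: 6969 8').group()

`(?!…)`/`(?<!…)` only lets a position through if the neighbouring text does NOT match; no characters are consumed.
`re.search` tries every starting position until one works.
The match spans [3:6] → '759'.

'759'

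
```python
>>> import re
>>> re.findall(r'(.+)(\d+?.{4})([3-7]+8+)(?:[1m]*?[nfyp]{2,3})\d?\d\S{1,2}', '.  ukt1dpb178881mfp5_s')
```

[('.  ukt', '1dpb1', '7888')]

Pattern: one or more of any character (captured); then one or more of a digit (lazy), then exactly 4 of any character (captured); then one or more of a character in [3-7], then one or more of the literal '8' (captured); then zero or more of one of [1m] (lazy), then 2 to 3 of one of [nfyp] (non-capturing group); then optionally a digit; then a digit, then 1 to 2 of a non-whitespace character.
Scanning left to right: at [0:22] match '.  ukt1dpb178881mfp5_s', groups = ('.  ukt', '1dpb1', '7888').
With 3 capturing groups, `findall` returns a 3-tuple per match.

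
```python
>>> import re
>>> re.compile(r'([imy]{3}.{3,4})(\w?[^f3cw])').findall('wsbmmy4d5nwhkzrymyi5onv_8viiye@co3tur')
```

This matches exactly 3 of one of [imy], then 3 to 4 of any character (captured); then optionally a word character, then any character except [f3cw] (captured).
`findall` packs the 2 group values into a tuple for every match.

[('mmy4d5n', 'wh'), ('ymyi5on', 'v_'), ('iiye@co', '3t')]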